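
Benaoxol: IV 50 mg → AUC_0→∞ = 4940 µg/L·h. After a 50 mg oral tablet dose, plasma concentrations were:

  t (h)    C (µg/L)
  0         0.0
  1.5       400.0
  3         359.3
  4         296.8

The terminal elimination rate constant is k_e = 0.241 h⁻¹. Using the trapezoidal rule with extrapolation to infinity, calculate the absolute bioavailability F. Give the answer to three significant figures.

F = 0.492

Trapezoidal AUC_0→4 (oral tablet):
  [0→1.5]: (0.0+400.0)/2 × 1.5 = 300.0
  [1.5→3]: (400.0+359.3)/2 × 1.5 = 569.475
  [3→4]: (359.3+296.8)/2 × 1 = 328.05
  Sum = 1197.525 µg/L·h
Tail: C_last/k_e = 296.8/0.241 = 1231.535
AUC_0→∞ (oral tablet) = 1197.525 + 1231.535 = 2429.06 µg/L·h
F = (AUC_ev/D_ev)/(AUC_iv/D_iv) = (2429.06/50)/(4940/50) = 48.5812/98.8 = 0.4917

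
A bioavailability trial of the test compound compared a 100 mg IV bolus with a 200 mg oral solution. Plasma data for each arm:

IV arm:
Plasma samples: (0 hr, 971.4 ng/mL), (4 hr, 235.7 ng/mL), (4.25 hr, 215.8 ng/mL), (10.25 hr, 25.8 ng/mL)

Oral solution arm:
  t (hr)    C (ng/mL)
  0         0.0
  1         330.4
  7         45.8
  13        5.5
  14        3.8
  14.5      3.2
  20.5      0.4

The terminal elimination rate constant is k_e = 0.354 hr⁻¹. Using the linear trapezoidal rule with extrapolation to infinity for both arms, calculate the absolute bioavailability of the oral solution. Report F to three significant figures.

Trapezoidal AUC_0→10.25 (IV):
  [0→4]: (971.4+235.7)/2 × 4 = 2414.2
  [4→4.25]: (235.7+215.8)/2 × 0.25 = 56.4375
  [4.25→10.25]: (215.8+25.8)/2 × 6 = 724.8
  Sum = 3195.4375 ng/mL·hr
IV tail: 25.8/0.354 = 72.881; AUC_iv,0→∞ = 3195.4375 + 72.881 = 3268.3185 ng/mL·hr
Trapezoidal AUC_0→20.5 (oral solution):
  [0→1]: (0.0+330.4)/2 × 1 = 165.2
  [1→7]: (330.4+45.8)/2 × 6 = 1128.6
  [7→13]: (45.8+5.5)/2 × 6 = 153.9
  [13→14]: (5.5+3.8)/2 × 1 = 4.65
  [14→14.5]: (3.8+3.2)/2 × 0.5 = 1.75
  [14.5→20.5]: (3.2+0.4)/2 × 6 = 10.8
  Sum = 1464.9 ng/mL·hr
oral solution tail: 0.4/0.354 = 1.130; AUC_ev,0→∞ = 1464.9 + 1.130 = 1466.03 ng/mL·hr
F = (AUC_ev/D_ev)/(AUC_iv/D_iv) = (1466.03/200)/(3268.3185/100) = 7.33015/32.683185 = 0.2243

F = 0.224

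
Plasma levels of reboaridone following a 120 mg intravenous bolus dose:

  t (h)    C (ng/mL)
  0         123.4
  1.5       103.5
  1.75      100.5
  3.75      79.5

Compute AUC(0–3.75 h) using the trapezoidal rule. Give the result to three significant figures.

AUC = 376 ng/mL·h

Trapezoidal AUC_0→3.75:
  [0→1.5]: (123.4+103.5)/2 × 1.5 = 170.175
  [1.5→1.75]: (103.5+100.5)/2 × 0.25 = 25.5
  [1.75→3.75]: (100.5+79.5)/2 × 2 = 180.0
  Sum = 375.675 ng/mL·h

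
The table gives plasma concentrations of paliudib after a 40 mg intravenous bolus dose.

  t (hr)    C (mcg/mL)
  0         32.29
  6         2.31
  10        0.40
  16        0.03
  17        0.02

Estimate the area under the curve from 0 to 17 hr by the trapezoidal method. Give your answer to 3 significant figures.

Trapezoidal AUC_0→17:
  [0→6]: (32.29+2.31)/2 × 6 = 103.8
  [6→10]: (2.31+0.40)/2 × 4 = 5.42
  [10→16]: (0.40+0.03)/2 × 6 = 1.29
  [16→17]: (0.03+0.02)/2 × 1 = 0.025
  Sum = 110.535 mcg/mL·hr

AUC = 111 mcg/mL·hr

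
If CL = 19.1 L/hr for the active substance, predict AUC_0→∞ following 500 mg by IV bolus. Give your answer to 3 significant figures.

AUC_0→∞ = Dose_iv / CL
        = 500 / 19.1 = 26.178 mg/L·hr

AUC = 26.2 mg/L·hr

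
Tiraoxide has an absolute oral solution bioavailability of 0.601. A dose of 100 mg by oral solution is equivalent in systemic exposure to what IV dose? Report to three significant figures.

Systemic exposure from an extravascular dose = F × D_ev, so the equivalent IV dose is F × D_ev.
D_iv = F × D_ev = 0.601 × 100 = 60.1 mg

D_iv = 60.1 mg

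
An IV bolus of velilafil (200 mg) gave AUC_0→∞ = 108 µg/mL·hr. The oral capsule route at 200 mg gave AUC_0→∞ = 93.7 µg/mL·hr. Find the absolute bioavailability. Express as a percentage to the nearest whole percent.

F = 87%

F = (AUC_ev / D_ev) / (AUC_iv / D_iv)
  = (93.7/200) / (108/200)
  = 0.4685 / 0.54 = 0.8676
  = 86.76%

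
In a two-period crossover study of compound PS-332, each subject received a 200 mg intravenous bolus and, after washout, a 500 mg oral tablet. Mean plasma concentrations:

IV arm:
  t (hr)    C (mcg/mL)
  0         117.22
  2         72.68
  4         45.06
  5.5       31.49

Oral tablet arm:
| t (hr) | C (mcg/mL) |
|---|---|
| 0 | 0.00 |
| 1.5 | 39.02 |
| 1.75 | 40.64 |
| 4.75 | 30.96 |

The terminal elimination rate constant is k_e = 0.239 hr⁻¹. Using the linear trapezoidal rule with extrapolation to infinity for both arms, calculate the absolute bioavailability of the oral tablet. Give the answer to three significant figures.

Trapezoidal AUC_0→5.5 (IV):
  [0→2]: (117.22+72.68)/2 × 2 = 189.9
  [2→4]: (72.68+45.06)/2 × 2 = 117.74
  [4→5.5]: (45.06+31.49)/2 × 1.5 = 57.4125
  Sum = 365.0525 mcg/mL·hr
IV tail: 31.49/0.239 = 131.757; AUC_iv,0→∞ = 365.0525 + 131.757 = 496.8095 mcg/mL·hr
Trapezoidal AUC_0→4.75 (oral tablet):
  [0→1.5]: (0.00+39.02)/2 × 1.5 = 29.265
  [1.5→1.75]: (39.02+40.64)/2 × 0.25 = 9.9575
  [1.75→4.75]: (40.64+30.96)/2 × 3 = 107.4
  Sum = 146.6225 mcg/mL·hr
oral tablet tail: 30.96/0.239 = 129.540; AUC_ev,0→∞ = 146.6225 + 129.540 = 276.1625 mcg/mL·hr
F = (AUC_ev/D_ev)/(AUC_iv/D_iv) = (276.1625/500)/(496.8095/200) = 0.552325/2.4840475 = 0.2223

F = 0.222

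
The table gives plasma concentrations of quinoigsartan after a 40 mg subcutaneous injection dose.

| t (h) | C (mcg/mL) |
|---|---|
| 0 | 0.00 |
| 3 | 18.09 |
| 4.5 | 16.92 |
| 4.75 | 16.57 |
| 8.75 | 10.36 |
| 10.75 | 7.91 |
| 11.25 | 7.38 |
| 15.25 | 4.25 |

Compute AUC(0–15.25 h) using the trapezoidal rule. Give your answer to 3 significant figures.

AUC = 157 mcg/mL·h

Trapezoidal AUC_0→15.25:
  [0→3]: (0.00+18.09)/2 × 3 = 27.135
  [3→4.5]: (18.09+16.92)/2 × 1.5 = 26.2575
  [4.5→4.75]: (16.92+16.57)/2 × 0.25 = 4.18625
  [4.75→8.75]: (16.57+10.36)/2 × 4 = 53.86
  [8.75→10.75]: (10.36+7.91)/2 × 2 = 18.27
  [10.75→11.25]: (7.91+7.38)/2 × 0.5 = 3.8225
  [11.25→15.25]: (7.38+4.25)/2 × 4 = 23.26
  Sum = 156.79125 mcg/mL·h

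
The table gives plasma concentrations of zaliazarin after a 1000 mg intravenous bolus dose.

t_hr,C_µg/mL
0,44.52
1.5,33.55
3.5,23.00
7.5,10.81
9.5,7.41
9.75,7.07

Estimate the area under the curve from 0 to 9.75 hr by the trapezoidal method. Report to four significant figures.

AUC = 202.8 µg/mL·hr

Trapezoidal AUC_0→9.75:
  [0→1.5]: (44.52+33.55)/2 × 1.5 = 58.5525
  [1.5→3.5]: (33.55+23.00)/2 × 2 = 56.55
  [3.5→7.5]: (23.00+10.81)/2 × 4 = 67.62
  [7.5→9.5]: (10.81+7.41)/2 × 2 = 18.22
  [9.5→9.75]: (7.41+7.07)/2 × 0.25 = 1.81
  Sum = 202.7525 µg/mL·hr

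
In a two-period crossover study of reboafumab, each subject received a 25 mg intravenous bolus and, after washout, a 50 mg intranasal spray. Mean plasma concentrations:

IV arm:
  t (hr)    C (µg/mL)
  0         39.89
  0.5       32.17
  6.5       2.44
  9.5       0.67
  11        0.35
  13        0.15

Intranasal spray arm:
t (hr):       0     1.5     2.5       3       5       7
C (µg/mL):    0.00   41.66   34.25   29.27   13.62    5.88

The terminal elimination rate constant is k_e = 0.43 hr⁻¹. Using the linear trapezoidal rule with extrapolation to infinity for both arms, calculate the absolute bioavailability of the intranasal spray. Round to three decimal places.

Trapezoidal AUC_0→13 (IV):
  [0→0.5]: (39.89+32.17)/2 × 0.5 = 18.015
  [0.5→6.5]: (32.17+2.44)/2 × 6 = 103.83
  [6.5→9.5]: (2.44+0.67)/2 × 3 = 4.665
  [9.5→11]: (0.67+0.35)/2 × 1.5 = 0.765
  [11→13]: (0.35+0.15)/2 × 2 = 0.5
  Sum = 127.775 µg/mL·hr
IV tail: 0.15/0.43 = 0.349; AUC_iv,0→∞ = 127.775 + 0.349 = 128.124 µg/mL·hr
Trapezoidal AUC_0→7 (intranasal spray):
  [0→1.5]: (0.00+41.66)/2 × 1.5 = 31.245
  [1.5→2.5]: (41.66+34.25)/2 × 1 = 37.955
  [2.5→3]: (34.25+29.27)/2 × 0.5 = 15.88
  [3→5]: (29.27+13.62)/2 × 2 = 42.89
  [5→7]: (13.62+5.88)/2 × 2 = 19.5
  Sum = 147.47 µg/mL·hr
intranasal spray tail: 5.88/0.43 = 13.674; AUC_ev,0→∞ = 147.47 + 13.674 = 161.144 µg/mL·hr
F = (AUC_ev/D_ev)/(AUC_iv/D_iv) = (161.144/50)/(128.124/25) = 3.22288/5.12496 = 0.6289

F = 0.629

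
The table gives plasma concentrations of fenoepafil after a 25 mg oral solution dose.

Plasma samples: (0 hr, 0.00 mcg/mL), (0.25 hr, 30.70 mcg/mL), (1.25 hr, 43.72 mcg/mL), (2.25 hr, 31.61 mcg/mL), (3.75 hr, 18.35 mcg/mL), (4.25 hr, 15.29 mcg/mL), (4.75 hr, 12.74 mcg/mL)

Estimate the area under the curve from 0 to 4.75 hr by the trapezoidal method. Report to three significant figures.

Trapezoidal AUC_0→4.75:
  [0→0.25]: (0.00+30.70)/2 × 0.25 = 3.8375
  [0.25→1.25]: (30.70+43.72)/2 × 1 = 37.21
  [1.25→2.25]: (43.72+31.61)/2 × 1 = 37.665
  [2.25→3.75]: (31.61+18.35)/2 × 1.5 = 37.47
  [3.75→4.25]: (18.35+15.29)/2 × 0.5 = 8.41
  [4.25→4.75]: (15.29+12.74)/2 × 0.5 = 7.0075
  Sum = 131.6 mcg/mL·hr

AUC = 132 mcg/mL·hr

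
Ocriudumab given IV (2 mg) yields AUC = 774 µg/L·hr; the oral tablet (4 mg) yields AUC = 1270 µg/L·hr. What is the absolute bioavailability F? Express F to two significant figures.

F = (AUC_ev / D_ev) / (AUC_iv / D_iv)
  = (1270/4) / (774/2)
  = 317.5 / 387 = 0.8204

F = 0.82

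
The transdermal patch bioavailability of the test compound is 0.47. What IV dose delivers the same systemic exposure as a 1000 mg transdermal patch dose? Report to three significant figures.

Systemic exposure from an extravascular dose = F × D_ev, so the equivalent IV dose is F × D_ev.
D_iv = F × D_ev = 0.47 × 1000 = 470 mg

D_iv = 470 mg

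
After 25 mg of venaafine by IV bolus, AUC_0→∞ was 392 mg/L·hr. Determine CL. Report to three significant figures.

CL = 0.0638 L/hr

CL = Dose_iv / AUC_0→∞
   = 25 / 392 = 0.0637755 L/hr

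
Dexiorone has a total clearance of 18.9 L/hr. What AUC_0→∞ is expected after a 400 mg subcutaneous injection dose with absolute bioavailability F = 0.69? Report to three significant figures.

AUC = 14.6 mg/L·hr

AUC_0→∞ = F × Dose / CL
        = 0.69 × 400 / 18.9 = 14.6032 mg/L·hr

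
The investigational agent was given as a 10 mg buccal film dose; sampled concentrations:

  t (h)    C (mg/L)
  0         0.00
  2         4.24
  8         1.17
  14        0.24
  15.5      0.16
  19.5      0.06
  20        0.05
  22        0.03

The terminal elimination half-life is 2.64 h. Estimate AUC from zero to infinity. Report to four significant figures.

AUC = 25.66 mg/L·h

Trapezoidal AUC_0→22:
  [0→2]: (0.00+4.24)/2 × 2 = 4.24
  [2→8]: (4.24+1.17)/2 × 6 = 16.23
  [8→14]: (1.17+0.24)/2 × 6 = 4.23
  [14→15.5]: (0.24+0.16)/2 × 1.5 = 0.3
  [15.5→19.5]: (0.16+0.06)/2 × 4 = 0.44
  [19.5→20]: (0.06+0.05)/2 × 0.5 = 0.0275
  [20→22]: (0.05+0.03)/2 × 2 = 0.08
  Sum = 25.5475 mg/L·h
k_e = ln2 / t½ = 0.693147 / 2.64 = 0.2626 h^-1
Extrapolated tail: C_last / k_e = 0.03 / 0.2626 = 0.114
AUC_0→∞ = 25.5475 + 0.114 = 25.6615 mg/L·h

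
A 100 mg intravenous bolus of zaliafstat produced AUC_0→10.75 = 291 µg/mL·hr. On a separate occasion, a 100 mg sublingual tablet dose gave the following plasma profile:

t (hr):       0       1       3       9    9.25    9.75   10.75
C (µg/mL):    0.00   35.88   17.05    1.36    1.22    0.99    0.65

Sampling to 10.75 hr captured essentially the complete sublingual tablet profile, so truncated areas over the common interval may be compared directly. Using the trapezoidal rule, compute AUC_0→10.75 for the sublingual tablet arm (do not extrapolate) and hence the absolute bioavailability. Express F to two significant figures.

Trapezoidal AUC_0→10.75 (sublingual tablet):
  [0→1]: (0.00+35.88)/2 × 1 = 17.94
  [1→3]: (35.88+17.05)/2 × 2 = 52.93
  [3→9]: (17.05+1.36)/2 × 6 = 55.23
  [9→9.25]: (1.36+1.22)/2 × 0.25 = 0.3225
  [9.25→9.75]: (1.22+0.99)/2 × 0.5 = 0.5525
  [9.75→10.75]: (0.99+0.65)/2 × 1 = 0.82
  Sum = 127.795 µg/mL·hr
F = (AUC_ev/D_ev)/(AUC_iv/D_iv) = (127.795/100)/(291/100) = 1.27795/2.91 = 0.4392

F = 0.44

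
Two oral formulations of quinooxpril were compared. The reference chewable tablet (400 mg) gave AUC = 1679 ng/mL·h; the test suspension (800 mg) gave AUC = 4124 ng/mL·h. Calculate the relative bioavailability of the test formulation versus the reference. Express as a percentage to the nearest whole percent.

F_rel = (AUC_test/D_test) / (AUC_ref/D_ref)
      = (4124/800) / (1679/400)
      = 5.155 / 4.1975 = 1.2281 = 122.81%

F_rel = 123%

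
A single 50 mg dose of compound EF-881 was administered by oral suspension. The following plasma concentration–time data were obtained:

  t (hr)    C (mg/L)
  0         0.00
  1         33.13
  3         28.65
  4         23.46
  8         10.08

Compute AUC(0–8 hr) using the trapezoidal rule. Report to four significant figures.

AUC = 171.5 mg/L·hr

Trapezoidal AUC_0→8:
  [0→1]: (0.00+33.13)/2 × 1 = 16.565
  [1→3]: (33.13+28.65)/2 × 2 = 61.78
  [3→4]: (28.65+23.46)/2 × 1 = 26.055
  [4→8]: (23.46+10.08)/2 × 4 = 67.08
  Sum = 171.48 mg/L·hr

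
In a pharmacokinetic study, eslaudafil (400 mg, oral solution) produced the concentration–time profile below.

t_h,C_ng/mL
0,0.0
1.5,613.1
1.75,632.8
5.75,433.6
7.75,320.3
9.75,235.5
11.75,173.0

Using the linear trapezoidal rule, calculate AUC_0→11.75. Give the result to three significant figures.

Trapezoidal AUC_0→11.75:
  [0→1.5]: (0.0+613.1)/2 × 1.5 = 459.825
  [1.5→1.75]: (613.1+632.8)/2 × 0.25 = 155.7375
  [1.75→5.75]: (632.8+433.6)/2 × 4 = 2132.8
  [5.75→7.75]: (433.6+320.3)/2 × 2 = 753.9
  [7.75→9.75]: (320.3+235.5)/2 × 2 = 555.8
  [9.75→11.75]: (235.5+173.0)/2 × 2 = 408.5
  Sum = 4466.5625 ng/mL·h

AUC = 4470 ng/mL·h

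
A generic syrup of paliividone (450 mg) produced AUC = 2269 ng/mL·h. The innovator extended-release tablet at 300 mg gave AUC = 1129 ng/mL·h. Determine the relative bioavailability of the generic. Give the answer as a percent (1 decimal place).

F_rel = (AUC_test/D_test) / (AUC_ref/D_ref)
      = (2269/450) / (1129/300)
      = 5.04222 / 3.76333 = 1.3398 = 133.98%

F_rel = 134.0%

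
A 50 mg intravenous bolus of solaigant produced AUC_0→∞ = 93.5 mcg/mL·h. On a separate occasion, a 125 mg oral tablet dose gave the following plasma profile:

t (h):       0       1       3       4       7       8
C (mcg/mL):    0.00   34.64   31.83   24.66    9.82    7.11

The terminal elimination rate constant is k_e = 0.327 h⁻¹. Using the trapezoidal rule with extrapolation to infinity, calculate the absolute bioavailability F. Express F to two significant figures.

Trapezoidal AUC_0→8 (oral tablet):
  [0→1]: (0.00+34.64)/2 × 1 = 17.32
  [1→3]: (34.64+31.83)/2 × 2 = 66.47
  [3→4]: (31.83+24.66)/2 × 1 = 28.245
  [4→7]: (24.66+9.82)/2 × 3 = 51.72
  [7→8]: (9.82+7.11)/2 × 1 = 8.465
  Sum = 172.22 mcg/mL·h
Tail: C_last/k_e = 7.11/0.327 = 21.743
AUC_0→∞ (oral tablet) = 172.22 + 21.743 = 193.963 mcg/mL·h
F = (AUC_ev/D_ev)/(AUC_iv/D_iv) = (193.963/125)/(93.5/50) = 1.551704/1.87 = 0.8298

F = 0.83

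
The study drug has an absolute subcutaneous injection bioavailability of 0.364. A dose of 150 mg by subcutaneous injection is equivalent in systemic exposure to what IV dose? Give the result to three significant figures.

Systemic exposure from an extravascular dose = F × D_ev, so the equivalent IV dose is F × D_ev.
D_iv = F × D_ev = 0.364 × 150 = 54.6 mg

D_iv = 54.6 mg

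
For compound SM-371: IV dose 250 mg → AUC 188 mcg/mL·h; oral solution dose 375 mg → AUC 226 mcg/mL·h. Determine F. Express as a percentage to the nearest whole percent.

F = (AUC_ev / D_ev) / (AUC_iv / D_iv)
  = (226/375) / (188/250)
  = 0.602667 / 0.752 = 0.8014
  = 80.14%

F = 80%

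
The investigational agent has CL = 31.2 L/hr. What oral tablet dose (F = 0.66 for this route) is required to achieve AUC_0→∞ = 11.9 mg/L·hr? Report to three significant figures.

Dose = CL × AUC_0→∞ / F
     = 31.2 × 11.9 / 0.66 = 562.545 mg

Dose = 563 mg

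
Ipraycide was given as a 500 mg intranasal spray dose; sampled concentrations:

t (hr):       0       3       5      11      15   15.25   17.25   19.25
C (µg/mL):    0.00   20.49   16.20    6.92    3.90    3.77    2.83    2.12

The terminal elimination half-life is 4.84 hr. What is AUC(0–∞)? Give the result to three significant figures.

AUC = 186 µg/mL·hr

Trapezoidal AUC_0→19.25:
  [0→3]: (0.00+20.49)/2 × 3 = 30.735
  [3→5]: (20.49+16.20)/2 × 2 = 36.69
  [5→11]: (16.20+6.92)/2 × 6 = 69.36
  [11→15]: (6.92+3.90)/2 × 4 = 21.64
  [15→15.25]: (3.90+3.77)/2 × 0.25 = 0.95875
  [15.25→17.25]: (3.77+2.83)/2 × 2 = 6.6
  [17.25→19.25]: (2.83+2.12)/2 × 2 = 4.95
  Sum = 170.93375 µg/mL·hr
k_e = ln2 / t½ = 0.693147 / 4.84 = 0.1432 hr^-1
Extrapolated tail: C_last / k_e = 2.12 / 0.1432 = 14.804
AUC_0→∞ = 170.93375 + 14.804 = 185.73775 µg/mL·hr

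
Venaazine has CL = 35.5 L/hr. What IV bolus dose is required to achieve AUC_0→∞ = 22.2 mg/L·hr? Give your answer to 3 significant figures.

Dose_iv = CL × AUC_0→∞
     = 35.5 × 22.2 = 788.1 mg

Dose = 788 mg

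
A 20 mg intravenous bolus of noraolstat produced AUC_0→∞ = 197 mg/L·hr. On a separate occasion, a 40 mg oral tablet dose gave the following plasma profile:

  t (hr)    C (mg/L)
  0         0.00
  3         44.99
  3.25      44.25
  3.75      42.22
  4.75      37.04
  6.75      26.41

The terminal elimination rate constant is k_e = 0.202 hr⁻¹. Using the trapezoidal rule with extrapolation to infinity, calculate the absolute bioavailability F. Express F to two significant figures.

Trapezoidal AUC_0→6.75 (oral tablet):
  [0→3]: (0.00+44.99)/2 × 3 = 67.485
  [3→3.25]: (44.99+44.25)/2 × 0.25 = 11.155
  [3.25→3.75]: (44.25+42.22)/2 × 0.5 = 21.6175
  [3.75→4.75]: (42.22+37.04)/2 × 1 = 39.63
  [4.75→6.75]: (37.04+26.41)/2 × 2 = 63.45
  Sum = 203.3375 mg/L·hr
Tail: C_last/k_e = 26.41/0.202 = 130.743
AUC_0→∞ (oral tablet) = 203.3375 + 130.743 = 334.0805 mg/L·hr
F = (AUC_ev/D_ev)/(AUC_iv/D_iv) = (334.0805/40)/(197/20) = 8.3520125/9.85 = 0.8479

F = 0.85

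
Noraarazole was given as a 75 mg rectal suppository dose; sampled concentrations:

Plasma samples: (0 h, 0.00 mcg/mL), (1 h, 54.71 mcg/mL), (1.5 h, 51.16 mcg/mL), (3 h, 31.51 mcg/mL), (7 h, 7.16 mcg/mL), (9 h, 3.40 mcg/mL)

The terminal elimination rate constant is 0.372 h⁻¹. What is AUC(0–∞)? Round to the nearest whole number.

AUC = 213 mcg/mL·h

Trapezoidal AUC_0→9:
  [0→1]: (0.00+54.71)/2 × 1 = 27.355
  [1→1.5]: (54.71+51.16)/2 × 0.5 = 26.4675
  [1.5→3]: (51.16+31.51)/2 × 1.5 = 62.0025
  [3→7]: (31.51+7.16)/2 × 4 = 77.34
  [7→9]: (7.16+3.40)/2 × 2 = 10.56
  Sum = 203.725 mcg/mL·h
Extrapolated tail: C_last / k_e = 3.40 / 0.372 = 9.140
AUC_0→∞ = 203.725 + 9.140 = 212.865 mcg/mL·h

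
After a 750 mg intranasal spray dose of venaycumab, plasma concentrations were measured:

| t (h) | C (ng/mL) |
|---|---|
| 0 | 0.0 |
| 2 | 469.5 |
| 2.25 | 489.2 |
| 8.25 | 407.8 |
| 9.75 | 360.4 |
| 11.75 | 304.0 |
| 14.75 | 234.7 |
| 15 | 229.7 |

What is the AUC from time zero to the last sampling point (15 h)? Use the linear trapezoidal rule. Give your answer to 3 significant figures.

AUC = 5390 ng/mL·h

Trapezoidal AUC_0→15:
  [0→2]: (0.0+469.5)/2 × 2 = 469.5
  [2→2.25]: (469.5+489.2)/2 × 0.25 = 119.8375
  [2.25→8.25]: (489.2+407.8)/2 × 6 = 2691.0
  [8.25→9.75]: (407.8+360.4)/2 × 1.5 = 576.15
  [9.75→11.75]: (360.4+304.0)/2 × 2 = 664.4
  [11.75→14.75]: (304.0+234.7)/2 × 3 = 808.05
  [14.75→15]: (234.7+229.7)/2 × 0.25 = 58.05
  Sum = 5386.9875 ng/mL·h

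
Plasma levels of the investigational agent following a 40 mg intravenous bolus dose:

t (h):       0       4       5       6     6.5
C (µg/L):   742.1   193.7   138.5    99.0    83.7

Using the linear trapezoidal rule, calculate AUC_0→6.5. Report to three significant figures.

AUC = 2200 µg/L·h

Trapezoidal AUC_0→6.5:
  [0→4]: (742.1+193.7)/2 × 4 = 1871.6
  [4→5]: (193.7+138.5)/2 × 1 = 166.1
  [5→6]: (138.5+99.0)/2 × 1 = 118.75
  [6→6.5]: (99.0+83.7)/2 × 0.5 = 45.675
  Sum = 2202.125 µg/L·h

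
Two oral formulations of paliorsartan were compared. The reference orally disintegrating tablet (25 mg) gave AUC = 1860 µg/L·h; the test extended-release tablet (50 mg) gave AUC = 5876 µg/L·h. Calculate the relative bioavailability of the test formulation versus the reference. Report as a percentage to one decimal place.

F_rel = 158.0%

F_rel = (AUC_test/D_test) / (AUC_ref/D_ref)
      = (5876/50) / (1860/25)
      = 117.52 / 74.4 = 1.5796 = 157.96%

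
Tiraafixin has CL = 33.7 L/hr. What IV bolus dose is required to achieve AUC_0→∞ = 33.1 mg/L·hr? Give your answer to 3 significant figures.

Dose = 1120 mg

Dose_iv = CL × AUC_0→∞
     = 33.7 × 33.1 = 1115.47 mg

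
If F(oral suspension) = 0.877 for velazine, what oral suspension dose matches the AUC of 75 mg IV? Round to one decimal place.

D_oral = 85.5 mg

For equal systemic exposure: F × D_ev = D_iv
D_ev = D_iv / F = 75 / 0.877 = 85.5188 mg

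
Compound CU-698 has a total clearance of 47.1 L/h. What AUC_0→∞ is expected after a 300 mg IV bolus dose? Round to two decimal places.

AUC = 6.37 mg/L·h

AUC_0→∞ = Dose_iv / CL
        = 300 / 47.1 = 6.36943 mg/L·h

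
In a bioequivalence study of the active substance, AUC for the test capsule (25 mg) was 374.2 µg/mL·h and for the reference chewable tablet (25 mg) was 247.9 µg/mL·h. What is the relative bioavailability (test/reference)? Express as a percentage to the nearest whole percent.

F_rel = (AUC_test/D_test) / (AUC_ref/D_ref)
      = (374.2/25) / (247.9/25)
      = 14.968 / 9.916 = 1.5095 = 150.95%

F_rel = 151%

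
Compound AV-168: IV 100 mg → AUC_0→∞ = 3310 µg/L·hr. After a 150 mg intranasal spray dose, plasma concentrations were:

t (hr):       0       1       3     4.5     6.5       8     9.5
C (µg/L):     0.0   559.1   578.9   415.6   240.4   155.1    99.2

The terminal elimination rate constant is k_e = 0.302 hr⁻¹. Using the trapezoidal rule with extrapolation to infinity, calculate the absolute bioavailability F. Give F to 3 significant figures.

Trapezoidal AUC_0→9.5 (intranasal spray):
  [0→1]: (0.0+559.1)/2 × 1 = 279.55
  [1→3]: (559.1+578.9)/2 × 2 = 1138.0
  [3→4.5]: (578.9+415.6)/2 × 1.5 = 745.875
  [4.5→6.5]: (415.6+240.4)/2 × 2 = 656.0
  [6.5→8]: (240.4+155.1)/2 × 1.5 = 296.625
  [8→9.5]: (155.1+99.2)/2 × 1.5 = 190.725
  Sum = 3306.775 µg/L·hr
Tail: C_last/k_e = 99.2/0.302 = 328.477
AUC_0→∞ (intranasal spray) = 3306.775 + 328.477 = 3635.252 µg/L·hr
F = (AUC_ev/D_ev)/(AUC_iv/D_iv) = (3635.252/150)/(3310/100) = 24.235/33.1 = 0.7322

F = 0.732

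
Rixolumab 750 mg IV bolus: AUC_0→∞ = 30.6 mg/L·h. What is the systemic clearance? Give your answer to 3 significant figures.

CL = Dose_iv / AUC_0→∞
   = 750 / 30.6 = 24.5098 L/h

CL = 24.5 L/h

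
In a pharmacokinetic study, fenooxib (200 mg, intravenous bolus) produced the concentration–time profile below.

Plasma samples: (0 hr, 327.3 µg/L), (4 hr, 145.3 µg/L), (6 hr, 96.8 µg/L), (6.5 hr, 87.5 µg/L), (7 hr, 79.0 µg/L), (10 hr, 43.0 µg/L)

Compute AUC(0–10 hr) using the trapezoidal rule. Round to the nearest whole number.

AUC = 1458 µg/L·hr

Trapezoidal AUC_0→10:
  [0→4]: (327.3+145.3)/2 × 4 = 945.2
  [4→6]: (145.3+96.8)/2 × 2 = 242.1
  [6→6.5]: (96.8+87.5)/2 × 0.5 = 46.075
  [6.5→7]: (87.5+79.0)/2 × 0.5 = 41.625
  [7→10]: (79.0+43.0)/2 × 3 = 183.0
  Sum = 1458.0 µg/L·hr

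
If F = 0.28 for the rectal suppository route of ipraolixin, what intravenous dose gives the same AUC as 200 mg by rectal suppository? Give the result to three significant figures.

Systemic exposure from an extravascular dose = F × D_ev, so the equivalent IV dose is F × D_ev.
D_iv = F × D_ev = 0.28 × 200 = 56 mg

D_iv = 56.0 mg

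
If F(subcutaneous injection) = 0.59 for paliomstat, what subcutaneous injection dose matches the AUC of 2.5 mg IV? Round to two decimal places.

For equal systemic exposure: F × D_ev = D_iv
D_ev = D_iv / F = 2.5 / 0.59 = 4.23729 mg

D_subcutaneous = 4.24 mg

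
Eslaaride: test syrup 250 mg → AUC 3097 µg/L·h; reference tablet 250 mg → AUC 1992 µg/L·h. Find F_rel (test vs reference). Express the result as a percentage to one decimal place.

F_rel = (AUC_test/D_test) / (AUC_ref/D_ref)
      = (3097/250) / (1992/250)
      = 12.388 / 7.968 = 1.5547 = 155.47%

F_rel = 155.5%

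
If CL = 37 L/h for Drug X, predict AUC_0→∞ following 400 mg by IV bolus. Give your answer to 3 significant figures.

AUC = 10.8 mg/L·h

AUC_0→∞ = Dose_iv / CL
        = 400 / 37 = 10.8108 mg/L·h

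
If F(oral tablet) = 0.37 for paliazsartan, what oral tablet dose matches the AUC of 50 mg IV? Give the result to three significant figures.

D_oral = 135 mg

For equal systemic exposure: F × D_ev = D_iv
D_ev = D_iv / F = 50 / 0.37 = 135.135 mg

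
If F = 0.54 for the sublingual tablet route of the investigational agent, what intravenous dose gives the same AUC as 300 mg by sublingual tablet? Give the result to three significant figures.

D_iv = 162 mg

Systemic exposure from an extravascular dose = F × D_ev, so the equivalent IV dose is F × D_ev.
D_iv = F × D_ev = 0.54 × 300 = 162 mg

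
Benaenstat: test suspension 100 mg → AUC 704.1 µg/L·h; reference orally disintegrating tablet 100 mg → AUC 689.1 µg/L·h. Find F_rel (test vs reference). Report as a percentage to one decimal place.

F_rel = (AUC_test/D_test) / (AUC_ref/D_ref)
      = (704.1/100) / (689.1/100)
      = 7.041 / 6.891 = 1.0218 = 102.18%

F_rel = 102.2%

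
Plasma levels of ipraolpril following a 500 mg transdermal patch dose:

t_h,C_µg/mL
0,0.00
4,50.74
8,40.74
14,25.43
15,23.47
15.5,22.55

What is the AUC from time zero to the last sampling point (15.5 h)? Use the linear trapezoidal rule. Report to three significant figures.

Trapezoidal AUC_0→15.5:
  [0→4]: (0.00+50.74)/2 × 4 = 101.48
  [4→8]: (50.74+40.74)/2 × 4 = 182.96
  [8→14]: (40.74+25.43)/2 × 6 = 198.51
  [14→15]: (25.43+23.47)/2 × 1 = 24.45
  [15→15.5]: (23.47+22.55)/2 × 0.5 = 11.505
  Sum = 518.905 µg/mL·h

AUC = 519 µg/mL·h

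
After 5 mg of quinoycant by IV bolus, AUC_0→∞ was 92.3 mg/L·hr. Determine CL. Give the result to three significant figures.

CL = Dose_iv / AUC_0→∞
   = 5 / 92.3 = 0.0541712 L/hr

CL = 0.0542 L/hr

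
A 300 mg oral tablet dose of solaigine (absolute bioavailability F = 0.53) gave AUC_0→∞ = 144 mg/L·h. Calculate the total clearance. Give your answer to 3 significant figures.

CL = 1.10 L/h

CL = F × Dose / AUC_0→∞
   = 0.53 × 300 / 144 = 1.10417 L/h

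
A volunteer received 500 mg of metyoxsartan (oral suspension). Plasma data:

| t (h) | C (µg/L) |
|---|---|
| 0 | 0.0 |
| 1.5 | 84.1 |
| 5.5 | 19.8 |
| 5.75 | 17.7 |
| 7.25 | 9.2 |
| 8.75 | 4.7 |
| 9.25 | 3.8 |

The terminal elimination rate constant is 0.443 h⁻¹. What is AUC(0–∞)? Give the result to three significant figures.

Trapezoidal AUC_0→9.25:
  [0→1.5]: (0.0+84.1)/2 × 1.5 = 63.075
  [1.5→5.5]: (84.1+19.8)/2 × 4 = 207.8
  [5.5→5.75]: (19.8+17.7)/2 × 0.25 = 4.6875
  [5.75→7.25]: (17.7+9.2)/2 × 1.5 = 20.175
  [7.25→8.75]: (9.2+4.7)/2 × 1.5 = 10.425
  [8.75→9.25]: (4.7+3.8)/2 × 0.5 = 2.125
  Sum = 308.2875 µg/L·h
Extrapolated tail: C_last / k_e = 3.8 / 0.443 = 8.578
AUC_0→∞ = 308.2875 + 8.578 = 316.8655 µg/L·h

AUC = 317 µg/L·h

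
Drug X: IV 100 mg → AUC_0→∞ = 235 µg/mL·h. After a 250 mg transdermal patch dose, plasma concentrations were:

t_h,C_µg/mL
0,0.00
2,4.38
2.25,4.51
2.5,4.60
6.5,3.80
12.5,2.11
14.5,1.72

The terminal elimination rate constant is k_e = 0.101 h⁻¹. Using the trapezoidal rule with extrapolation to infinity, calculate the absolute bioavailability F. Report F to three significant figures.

Trapezoidal AUC_0→14.5 (transdermal patch):
  [0→2]: (0.00+4.38)/2 × 2 = 4.38
  [2→2.25]: (4.38+4.51)/2 × 0.25 = 1.11125
  [2.25→2.5]: (4.51+4.60)/2 × 0.25 = 1.13875
  [2.5→6.5]: (4.60+3.80)/2 × 4 = 16.8
  [6.5→12.5]: (3.80+2.11)/2 × 6 = 17.73
  [12.5→14.5]: (2.11+1.72)/2 × 2 = 3.83
  Sum = 44.99 µg/mL·h
Tail: C_last/k_e = 1.72/0.101 = 17.030
AUC_0→∞ (transdermal patch) = 44.99 + 17.030 = 62.02 µg/mL·h
F = (AUC_ev/D_ev)/(AUC_iv/D_iv) = (62.02/250)/(235/100) = 0.24808/2.35 = 0.1056

F = 0.106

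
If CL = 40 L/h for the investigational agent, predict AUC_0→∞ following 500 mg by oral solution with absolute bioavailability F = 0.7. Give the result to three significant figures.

AUC = 8.75 mg/L·h

AUC_0→∞ = F × Dose / CL
        = 0.7 × 500 / 40 = 8.75 mg/L·h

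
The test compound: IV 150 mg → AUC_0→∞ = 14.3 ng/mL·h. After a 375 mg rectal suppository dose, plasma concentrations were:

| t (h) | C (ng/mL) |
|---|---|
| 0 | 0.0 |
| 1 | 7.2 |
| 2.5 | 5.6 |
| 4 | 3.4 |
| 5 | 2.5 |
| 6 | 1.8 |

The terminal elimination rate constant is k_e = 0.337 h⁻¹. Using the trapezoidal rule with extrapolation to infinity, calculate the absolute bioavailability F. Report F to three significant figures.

Trapezoidal AUC_0→6 (rectal suppository):
  [0→1]: (0.0+7.2)/2 × 1 = 3.6
  [1→2.5]: (7.2+5.6)/2 × 1.5 = 9.6
  [2.5→4]: (5.6+3.4)/2 × 1.5 = 6.75
  [4→5]: (3.4+2.5)/2 × 1 = 2.95
  [5→6]: (2.5+1.8)/2 × 1 = 2.15
  Sum = 25.05 ng/mL·h
Tail: C_last/k_e = 1.8/0.337 = 5.341
AUC_0→∞ (rectal suppository) = 25.05 + 5.341 = 30.391 ng/mL·h
F = (AUC_ev/D_ev)/(AUC_iv/D_iv) = (30.391/375)/(14.3/150) = 0.0810427/0.0953333 = 0.8501

F = 0.850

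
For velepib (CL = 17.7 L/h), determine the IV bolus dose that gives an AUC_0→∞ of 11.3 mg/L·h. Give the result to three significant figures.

Dose_iv = CL × AUC_0→∞
     = 17.7 × 11.3 = 200.01 mg

Dose = 200 mg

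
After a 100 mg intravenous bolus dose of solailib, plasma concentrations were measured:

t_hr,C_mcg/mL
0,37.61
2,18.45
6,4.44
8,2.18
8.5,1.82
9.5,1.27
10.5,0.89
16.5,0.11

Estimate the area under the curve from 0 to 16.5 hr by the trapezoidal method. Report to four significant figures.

Trapezoidal AUC_0→16.5:
  [0→2]: (37.61+18.45)/2 × 2 = 56.06
  [2→6]: (18.45+4.44)/2 × 4 = 45.78
  [6→8]: (4.44+2.18)/2 × 2 = 6.62
  [8→8.5]: (2.18+1.82)/2 × 0.5 = 1.0
  [8.5→9.5]: (1.82+1.27)/2 × 1 = 1.545
  [9.5→10.5]: (1.27+0.89)/2 × 1 = 1.08
  [10.5→16.5]: (0.89+0.11)/2 × 6 = 3.0
  Sum = 115.085 mcg/mL·hr

AUC = 115.1 mcg/mL·hr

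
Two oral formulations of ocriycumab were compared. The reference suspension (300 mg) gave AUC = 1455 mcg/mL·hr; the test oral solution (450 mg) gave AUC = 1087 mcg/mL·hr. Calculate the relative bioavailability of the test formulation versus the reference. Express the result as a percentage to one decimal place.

F_rel = 49.8%

F_rel = (AUC_test/D_test) / (AUC_ref/D_ref)
      = (1087/450) / (1455/300)
      = 2.41556 / 4.85 = 0.4981 = 49.81%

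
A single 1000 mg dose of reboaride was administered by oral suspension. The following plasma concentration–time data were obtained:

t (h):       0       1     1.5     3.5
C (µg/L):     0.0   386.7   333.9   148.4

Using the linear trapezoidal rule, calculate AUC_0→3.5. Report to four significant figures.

Trapezoidal AUC_0→3.5:
  [0→1]: (0.0+386.7)/2 × 1 = 193.35
  [1→1.5]: (386.7+333.9)/2 × 0.5 = 180.15
  [1.5→3.5]: (333.9+148.4)/2 × 2 = 482.3
  Sum = 855.8 µg/L·h

AUC = 855.8 µg/L·h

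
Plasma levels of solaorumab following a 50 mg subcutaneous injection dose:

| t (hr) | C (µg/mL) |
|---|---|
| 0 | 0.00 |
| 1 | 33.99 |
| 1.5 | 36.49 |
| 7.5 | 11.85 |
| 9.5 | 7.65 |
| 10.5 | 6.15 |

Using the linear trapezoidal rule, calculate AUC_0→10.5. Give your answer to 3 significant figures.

Trapezoidal AUC_0→10.5:
  [0→1]: (0.00+33.99)/2 × 1 = 16.995
  [1→1.5]: (33.99+36.49)/2 × 0.5 = 17.62
  [1.5→7.5]: (36.49+11.85)/2 × 6 = 145.02
  [7.5→9.5]: (11.85+7.65)/2 × 2 = 19.5
  [9.5→10.5]: (7.65+6.15)/2 × 1 = 6.9
  Sum = 206.035 µg/mL·hr

AUC = 206 µg/mL·hr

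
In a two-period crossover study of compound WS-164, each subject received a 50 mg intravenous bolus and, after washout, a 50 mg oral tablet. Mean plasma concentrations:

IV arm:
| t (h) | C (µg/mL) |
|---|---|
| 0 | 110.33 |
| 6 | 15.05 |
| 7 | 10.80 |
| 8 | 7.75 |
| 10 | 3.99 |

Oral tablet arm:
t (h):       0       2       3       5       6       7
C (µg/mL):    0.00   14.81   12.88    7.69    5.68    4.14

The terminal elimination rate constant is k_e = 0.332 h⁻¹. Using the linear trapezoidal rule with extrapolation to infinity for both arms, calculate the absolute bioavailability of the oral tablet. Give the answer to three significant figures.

Trapezoidal AUC_0→10 (IV):
  [0→6]: (110.33+15.05)/2 × 6 = 376.14
  [6→7]: (15.05+10.80)/2 × 1 = 12.925
  [7→8]: (10.80+7.75)/2 × 1 = 9.275
  [8→10]: (7.75+3.99)/2 × 2 = 11.74
  Sum = 410.08 µg/mL·h
IV tail: 3.99/0.332 = 12.018; AUC_iv,0→∞ = 410.08 + 12.018 = 422.098 µg/mL·h
Trapezoidal AUC_0→7 (oral tablet):
  [0→2]: (0.00+14.81)/2 × 2 = 14.81
  [2→3]: (14.81+12.88)/2 × 1 = 13.845
  [3→5]: (12.88+7.69)/2 × 2 = 20.57
  [5→6]: (7.69+5.68)/2 × 1 = 6.685
  [6→7]: (5.68+4.14)/2 × 1 = 4.91
  Sum = 60.82 µg/mL·h
oral tablet tail: 4.14/0.332 = 12.470; AUC_ev,0→∞ = 60.82 + 12.470 = 73.29 µg/mL·h
F = (AUC_ev/D_ev)/(AUC_iv/D_iv) = (73.29/50)/(422.098/50) = 1.4658/8.44196 = 0.1736

F = 0.174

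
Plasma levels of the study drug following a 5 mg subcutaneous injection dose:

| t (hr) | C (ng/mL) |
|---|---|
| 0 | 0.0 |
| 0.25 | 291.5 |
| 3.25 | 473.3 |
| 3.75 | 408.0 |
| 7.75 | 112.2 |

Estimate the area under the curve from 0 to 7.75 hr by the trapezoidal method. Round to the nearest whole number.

Trapezoidal AUC_0→7.75:
  [0→0.25]: (0.0+291.5)/2 × 0.25 = 36.4375
  [0.25→3.25]: (291.5+473.3)/2 × 3 = 1147.2
  [3.25→3.75]: (473.3+408.0)/2 × 0.5 = 220.325
  [3.75→7.75]: (408.0+112.2)/2 × 4 = 1040.4
  Sum = 2444.3625 ng/mL·hr

AUC = 2444 ng/mL·hr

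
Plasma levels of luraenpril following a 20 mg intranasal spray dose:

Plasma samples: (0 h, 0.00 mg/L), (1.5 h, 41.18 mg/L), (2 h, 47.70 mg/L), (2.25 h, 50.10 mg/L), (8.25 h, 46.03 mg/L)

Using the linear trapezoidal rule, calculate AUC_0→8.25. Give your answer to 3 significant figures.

Trapezoidal AUC_0→8.25:
  [0→1.5]: (0.00+41.18)/2 × 1.5 = 30.885
  [1.5→2]: (41.18+47.70)/2 × 0.5 = 22.22
  [2→2.25]: (47.70+50.10)/2 × 0.25 = 12.225
  [2.25→8.25]: (50.10+46.03)/2 × 6 = 288.39
  Sum = 353.72 mg/L·h

AUC = 354 mg/L·h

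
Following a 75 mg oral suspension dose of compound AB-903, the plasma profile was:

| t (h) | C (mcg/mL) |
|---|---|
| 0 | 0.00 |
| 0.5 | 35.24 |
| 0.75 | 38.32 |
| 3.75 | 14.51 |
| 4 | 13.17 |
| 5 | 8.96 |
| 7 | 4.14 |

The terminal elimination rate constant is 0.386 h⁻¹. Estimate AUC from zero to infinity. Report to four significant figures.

Trapezoidal AUC_0→7:
  [0→0.5]: (0.00+35.24)/2 × 0.5 = 8.81
  [0.5→0.75]: (35.24+38.32)/2 × 0.25 = 9.195
  [0.75→3.75]: (38.32+14.51)/2 × 3 = 79.245
  [3.75→4]: (14.51+13.17)/2 × 0.25 = 3.46
  [4→5]: (13.17+8.96)/2 × 1 = 11.065
  [5→7]: (8.96+4.14)/2 × 2 = 13.1
  Sum = 124.875 mcg/mL·h
Extrapolated tail: C_last / k_e = 4.14 / 0.386 = 10.725
AUC_0→∞ = 124.875 + 10.725 = 135.6 mcg/mL·h

AUC = 135.6 mcg/mL·h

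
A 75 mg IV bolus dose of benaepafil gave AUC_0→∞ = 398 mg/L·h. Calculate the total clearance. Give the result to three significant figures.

CL = Dose_iv / AUC_0→∞
   = 75 / 398 = 0.188442 L/h

CL = 0.188 L/h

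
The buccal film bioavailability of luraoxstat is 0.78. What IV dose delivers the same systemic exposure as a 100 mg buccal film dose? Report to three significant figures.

D_iv = 78.0 mg

Systemic exposure from an extravascular dose = F × D_ev, so the equivalent IV dose is F × D_ev.
D_iv = F × D_ev = 0.78 × 100 = 78 mg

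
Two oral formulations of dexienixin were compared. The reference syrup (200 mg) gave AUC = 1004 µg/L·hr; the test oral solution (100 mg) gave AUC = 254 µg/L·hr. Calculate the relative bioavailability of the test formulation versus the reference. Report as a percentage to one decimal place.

F_rel = (AUC_test/D_test) / (AUC_ref/D_ref)
      = (254/100) / (1004/200)
      = 2.54 / 5.02 = 0.5060 = 50.60%

F_rel = 50.6%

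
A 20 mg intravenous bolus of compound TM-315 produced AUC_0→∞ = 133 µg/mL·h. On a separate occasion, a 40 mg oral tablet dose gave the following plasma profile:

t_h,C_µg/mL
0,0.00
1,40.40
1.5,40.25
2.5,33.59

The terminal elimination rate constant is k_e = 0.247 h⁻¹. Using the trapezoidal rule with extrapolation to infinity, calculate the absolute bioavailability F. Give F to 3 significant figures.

F = 0.802

Trapezoidal AUC_0→2.5 (oral tablet):
  [0→1]: (0.00+40.40)/2 × 1 = 20.2
  [1→1.5]: (40.40+40.25)/2 × 0.5 = 20.1625
  [1.5→2.5]: (40.25+33.59)/2 × 1 = 36.92
  Sum = 77.2825 µg/mL·h
Tail: C_last/k_e = 33.59/0.247 = 135.992
AUC_0→∞ (oral tablet) = 77.2825 + 135.992 = 213.2745 µg/mL·h
F = (AUC_ev/D_ev)/(AUC_iv/D_iv) = (213.2745/40)/(133/20) = 5.3318625/6.65 = 0.8018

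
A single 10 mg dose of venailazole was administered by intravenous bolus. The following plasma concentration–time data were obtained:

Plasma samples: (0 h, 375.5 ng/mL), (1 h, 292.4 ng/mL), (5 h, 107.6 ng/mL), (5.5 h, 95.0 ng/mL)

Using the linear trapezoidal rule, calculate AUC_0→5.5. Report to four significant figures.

AUC = 1185 ng/mL·h

Trapezoidal AUC_0→5.5:
  [0→1]: (375.5+292.4)/2 × 1 = 333.95
  [1→5]: (292.4+107.6)/2 × 4 = 800.0
  [5→5.5]: (107.6+95.0)/2 × 0.5 = 50.65
  Sum = 1184.6 ng/mL·h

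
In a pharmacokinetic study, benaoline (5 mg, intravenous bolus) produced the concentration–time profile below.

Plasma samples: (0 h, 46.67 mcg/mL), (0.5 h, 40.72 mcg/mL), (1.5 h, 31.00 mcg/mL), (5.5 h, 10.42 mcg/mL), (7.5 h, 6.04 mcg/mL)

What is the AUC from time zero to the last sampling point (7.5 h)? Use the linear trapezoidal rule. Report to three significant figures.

AUC = 157 mcg/mL·h

Trapezoidal AUC_0→7.5:
  [0→0.5]: (46.67+40.72)/2 × 0.5 = 21.8475
  [0.5→1.5]: (40.72+31.00)/2 × 1 = 35.86
  [1.5→5.5]: (31.00+10.42)/2 × 4 = 82.84
  [5.5→7.5]: (10.42+6.04)/2 × 2 = 16.46
  Sum = 157.0075 mcg/mL·h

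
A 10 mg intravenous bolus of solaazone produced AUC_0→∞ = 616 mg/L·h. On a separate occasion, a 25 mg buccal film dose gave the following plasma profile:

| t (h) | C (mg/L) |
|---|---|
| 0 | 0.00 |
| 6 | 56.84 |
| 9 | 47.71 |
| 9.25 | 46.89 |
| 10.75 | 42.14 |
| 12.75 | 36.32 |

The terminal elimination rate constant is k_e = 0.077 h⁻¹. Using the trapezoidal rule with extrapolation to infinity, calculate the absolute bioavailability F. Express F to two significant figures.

F = 0.62

Trapezoidal AUC_0→12.75 (buccal film):
  [0→6]: (0.00+56.84)/2 × 6 = 170.52
  [6→9]: (56.84+47.71)/2 × 3 = 156.825
  [9→9.25]: (47.71+46.89)/2 × 0.25 = 11.825
  [9.25→10.75]: (46.89+42.14)/2 × 1.5 = 66.7725
  [10.75→12.75]: (42.14+36.32)/2 × 2 = 78.46
  Sum = 484.4025 mg/L·h
Tail: C_last/k_e = 36.32/0.077 = 471.688
AUC_0→∞ (buccal film) = 484.4025 + 471.688 = 956.0905 mg/L·h
F = (AUC_ev/D_ev)/(AUC_iv/D_iv) = (956.0905/25)/(616/10) = 38.24362/61.6 = 0.6208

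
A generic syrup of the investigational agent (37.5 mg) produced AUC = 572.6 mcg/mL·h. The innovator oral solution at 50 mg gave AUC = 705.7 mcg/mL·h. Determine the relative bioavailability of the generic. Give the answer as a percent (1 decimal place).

F_rel = 108.2%

F_rel = (AUC_test/D_test) / (AUC_ref/D_ref)
      = (572.6/37.5) / (705.7/50)
      = 15.2693 / 14.114 = 1.0819 = 108.19%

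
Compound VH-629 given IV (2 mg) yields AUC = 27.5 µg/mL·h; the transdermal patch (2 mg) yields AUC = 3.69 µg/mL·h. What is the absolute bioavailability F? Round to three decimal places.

F = 0.134

F = (AUC_ev / D_ev) / (AUC_iv / D_iv)
  = (3.69/2) / (27.5/2)
  = 1.845 / 13.75 = 0.1342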